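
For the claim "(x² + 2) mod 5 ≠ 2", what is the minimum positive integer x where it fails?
Testing positive integers:
x = 1: LHS = (1² + 2) mod 5 = 3 mod 5 = 3; 3 ≠ 2 — holds
x = 2: LHS = (2² + 2) mod 5 = 6 mod 5 = 1; 1 ≠ 2 — holds
x = 3: LHS = (3² + 2) mod 5 = 11 mod 5 = 1; 1 ≠ 2 — holds
x = 4: LHS = (4² + 2) mod 5 = 18 mod 5 = 3; 3 ≠ 2 — holds
x = 5: LHS = (5² + 2) mod 5 = 27 mod 5 = 2; 2 ≠ 2 — FAILS  ← smallest positive counterexample

Answer: x = 5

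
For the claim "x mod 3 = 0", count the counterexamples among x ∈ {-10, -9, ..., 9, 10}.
Counterexamples in [-10, 10]: {-10, -8, -7, -5, -4, -2, -1, 1, 2, 4, 5, 7, 8, 10}.

Counting them gives 14 values.

Answer: 14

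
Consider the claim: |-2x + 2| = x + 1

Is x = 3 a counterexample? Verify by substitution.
Substitute x = 3 into the relation:
x = 3: LHS = |-2·3 + 2| = |-4| = 4, RHS = 3 + 1 = 4; 4 = 4 — holds

The claim holds here, so x = 3 is not a counterexample. (A counterexample exists elsewhere, e.g. x = 0.)

Answer: No, x = 3 is not a counterexample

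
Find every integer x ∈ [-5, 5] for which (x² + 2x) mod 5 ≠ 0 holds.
Holds for: {-4, -3, -1, 1, 2, 4}
Fails for: {-5, -2, 0, 3, 5}

Answer: {-4, -3, -1, 1, 2, 4}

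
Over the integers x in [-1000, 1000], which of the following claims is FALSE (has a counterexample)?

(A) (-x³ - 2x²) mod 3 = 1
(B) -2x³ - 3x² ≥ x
(A) x = 0: LHS = (-0³ - 2·0²) mod 3 = 0 mod 3 = 0; 0 = 1 — FAILS
(B) x = 1: LHS = -2·1³ - 3·1² = -5; -5 ≥ 1 — FAILS

Answer: Both A and B are false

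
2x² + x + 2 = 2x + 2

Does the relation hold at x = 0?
x = 0: LHS = 2·0² + 0 + 2 = 2, RHS = 2·0 + 2 = 2; 2 = 2 — holds

The relation is satisfied at x = 0.

Answer: Yes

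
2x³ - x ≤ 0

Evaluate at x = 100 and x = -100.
x = 100: LHS = 2·100³ - 100 = 1999900; 1999900 ≤ 0 — FAILS
x = -100: LHS = 2·(-100)³ - (-100) = -1999900; -1999900 ≤ 0 — holds

Answer: Partially: fails for x = 100, holds for x = -100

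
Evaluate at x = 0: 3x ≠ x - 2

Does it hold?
x = 0: LHS = 3·0 = 0, RHS = 0 - 2 = -2; 0 ≠ -2 — holds

The relation is satisfied at x = 0.

Answer: Yes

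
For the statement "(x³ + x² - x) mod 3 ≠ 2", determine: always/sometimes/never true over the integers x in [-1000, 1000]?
For a polynomial with integer coefficients, its value mod 3 depends only on x mod 3, so it suffices to check one representative of each residue class, x = 0, 1, 2:
x = 0: LHS = (0³ + 0² - 0) mod 3 = 0 mod 3 = 0; 0 ≠ 2 — holds
x = 1: LHS = (1³ + 1² - 1) mod 3 = 1 mod 3 = 1; 1 ≠ 2 — holds
x = 2: LHS = (2³ + 2² - 2) mod 3 = 10 mod 3 = 1; 1 ≠ 2 — holds
The relation holds in every residue class, so the relation holds for every integer in [-1000, 1000].

No counterexample exists.

Answer: Always true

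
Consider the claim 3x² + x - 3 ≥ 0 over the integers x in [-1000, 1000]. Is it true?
The claim fails at x = 0:
x = 0: LHS = 3·0² + 0 - 3 = -3; -3 ≥ 0 — FAILS

Because a single integer refutes it, the statement is false.

Answer: False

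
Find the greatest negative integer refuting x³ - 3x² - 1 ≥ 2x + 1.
Testing negative integers from -1 downward:
x = -1: LHS = (-1)³ - 3·(-1)² - 1 = -5, RHS = 2·(-1) + 1 = -1; -5 ≥ -1 — FAILS  ← closest negative counterexample to 0

Answer: x = -1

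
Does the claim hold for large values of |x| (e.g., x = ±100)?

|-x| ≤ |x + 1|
x = 100: LHS = |-100| = 100, RHS = |100 + 1| = |101| = 101; 100 ≤ 101 — holds
x = -100: LHS = |-(-100)| = |100| = 100, RHS = |(-100) + 1| = |-99| = 99; 100 ≤ 99 — FAILS

Answer: Partially: holds for x = 100, fails for x = -100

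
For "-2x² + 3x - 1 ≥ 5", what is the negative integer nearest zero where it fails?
Testing negative integers from -1 downward:
x = -1: LHS = -2·(-1)² + 3·(-1) - 1 = -6; -6 ≥ 5 — FAILS  ← closest negative counterexample to 0

Answer: x = -1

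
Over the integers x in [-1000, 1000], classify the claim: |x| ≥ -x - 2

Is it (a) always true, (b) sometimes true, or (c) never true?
Over all integers in [-1000, 1000], LHS − RHS is smallest at x = 0, where it equals 2:
x = 0: LHS = |0| = 0, RHS = -0 - 2 = -2; 0 ≥ -2 — holds
At the ends of the range:
x = -1000: LHS = |-1000| = 1000, RHS = -(-1000) - 2 = 998; 1000 ≥ 998 — holds
x = 1000: LHS = |1000| = 1000, RHS = -1000 - 2 = -1002; 1000 ≥ -1002 — holds
Hence LHS − RHS is never negative, i.e. LHS ≥ RHS throughout, so the relation holds for every integer in [-1000, 1000].

No counterexample exists.

Answer: Always true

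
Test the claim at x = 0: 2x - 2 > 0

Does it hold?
x = 0: LHS = 2·0 - 2 = -2; -2 > 0 — FAILS

The relation fails at x = 0, so x = 0 is a counterexample.

Answer: No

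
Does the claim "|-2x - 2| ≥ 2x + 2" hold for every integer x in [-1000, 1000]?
Over all integers in [-1000, 1000], LHS − RHS is smallest at x = 0, where it equals 0:
x = 0: LHS = |-2·0 - 2| = |-2| = 2, RHS = 2·0 + 2 = 2; 2 ≥ 2 — holds
At the ends of the range:
x = -1000: LHS = |-2·(-1000) - 2| = |1998| = 1998, RHS = 2·(-1000) + 2 = -1998; 1998 ≥ -1998 — holds
x = 1000: LHS = |-2·1000 - 2| = |-2002| = 2002, RHS = 2·1000 + 2 = 2002; 2002 ≥ 2002 — holds
Hence LHS − RHS is never negative, i.e. LHS ≥ RHS throughout, so the relation holds for every integer in [-1000, 1000].

No counterexample exists.

Answer: True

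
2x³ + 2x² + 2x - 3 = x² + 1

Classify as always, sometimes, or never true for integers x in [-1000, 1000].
Track d = LHS − RHS over the integers in [-1000, 1000]. Equality would need d = 0, but d changes sign only between consecutive integers, jumping over 0:
x = 0: LHS = 2·0³ + 2·0² + 2·0 - 3 = -3, RHS = 0² + 1 = 1; -3 = 1 — FAILS  (d = -4)
x = 1: LHS = 2·1³ + 2·1² + 2·1 - 3 = 3, RHS = 1² + 1 = 2; 3 = 2 — FAILS  (d = 1)
Away from these crossings d keeps a constant sign, and checking every integer in [-1000, 1000] confirms d ≠ 0 throughout. Hence the two sides are never equal, so the claimed relation (=) fails for every integer in [-1000, 1000].

No integer in the range satisfies it.

Answer: Never true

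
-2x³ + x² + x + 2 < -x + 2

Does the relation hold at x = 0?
x = 0: LHS = -2·0³ + 0² + 0 + 2 = 2, RHS = -0 + 2 = 2; 2 < 2 — FAILS

The relation fails at x = 0, so x = 0 is a counterexample.

Answer: No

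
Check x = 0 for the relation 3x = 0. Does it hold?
x = 0: LHS = 3·0 = 0; 0 = 0 — holds

The relation is satisfied at x = 0.

Answer: Yes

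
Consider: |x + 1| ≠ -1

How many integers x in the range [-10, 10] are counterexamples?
An absolute value is never negative, so the left side is ≥ 0 for every x, while the right side is -1. Tightest case in [-10, 10] is x = -1:
x = -1: LHS = |(-1) + 1| = |0| = 0; 0 ≠ -1 — holds
Hence LHS − RHS is never 0, i.e. the two sides are never equal, so the relation holds for every integer in [-10, 10].

No counterexample appears in that range.

Answer: 0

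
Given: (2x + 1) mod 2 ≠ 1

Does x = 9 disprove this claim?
Substitute x = 9 into the relation:
x = 9: LHS = (2·9 + 1) mod 2 = 19 mod 2 = 1; 1 ≠ 1 — FAILS

Since the claim fails at x = 9, this value is a counterexample.

Answer: Yes, x = 9 is a counterexample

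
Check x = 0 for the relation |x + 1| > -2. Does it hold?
x = 0: LHS = |0 + 1| = |1| = 1; 1 > -2 — holds

The relation is satisfied at x = 0.

Answer: Yes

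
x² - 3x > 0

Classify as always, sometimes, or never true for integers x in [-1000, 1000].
Holds at x = -1: LHS = (-1)² - 3·(-1) = 4; 4 > 0 — holds
Fails at x = 0: LHS = 0² - 3·0 = 0; 0 > 0 — FAILS
It is satisfied by some integers in the range but not all.

Answer: Sometimes true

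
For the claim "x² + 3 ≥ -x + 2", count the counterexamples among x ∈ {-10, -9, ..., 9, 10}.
Over all integers in [-10, 10], LHS − RHS is smallest at x = 0, where it equals 1:
x = 0: LHS = 0² + 3 = 3, RHS = -0 + 2 = 2; 3 ≥ 2 — holds
At the ends of the range:
x = -10: LHS = (-10)² + 3 = 103, RHS = -(-10) + 2 = 12; 103 ≥ 12 — holds
x = 10: LHS = 10² + 3 = 103, RHS = -10 + 2 = -8; 103 ≥ -8 — holds
Hence LHS − RHS is never negative, i.e. LHS ≥ RHS throughout, so the relation holds for every integer in [-10, 10].

No counterexample appears in that range.

Answer: 0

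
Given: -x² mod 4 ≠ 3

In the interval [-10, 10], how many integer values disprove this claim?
Counterexamples in [-10, 10]: {-9, -7, -5, -3, -1, 1, 3, 5, 7, 9}.

Counting them gives 10 values.

Answer: 10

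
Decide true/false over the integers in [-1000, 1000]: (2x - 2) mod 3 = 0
The claim fails at x = 0:
x = 0: LHS = (2·0 - 2) mod 3 = (-2) mod 3 = 1; 1 = 0 — FAILS

Because a single integer refutes it, the statement is false.

Answer: False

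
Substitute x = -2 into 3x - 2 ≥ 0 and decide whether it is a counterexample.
Substitute x = -2 into the relation:
x = -2: LHS = 3·(-2) - 2 = -8; -8 ≥ 0 — FAILS

Since the claim fails at x = -2, this value is a counterexample.

Answer: Yes, x = -2 is a counterexample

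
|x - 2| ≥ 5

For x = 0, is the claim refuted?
Substitute x = 0 into the relation:
x = 0: LHS = |0 - 2| = |-2| = 2; 2 ≥ 5 — FAILS

Since the claim fails at x = 0, this value is a counterexample.

Answer: Yes, x = 0 is a counterexample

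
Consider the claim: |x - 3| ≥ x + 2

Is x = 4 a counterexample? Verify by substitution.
Substitute x = 4 into the relation:
x = 4: LHS = |4 - 3| = |1| = 1, RHS = 4 + 2 = 6; 1 ≥ 6 — FAILS

Since the claim fails at x = 4, this value is a counterexample.

Answer: Yes, x = 4 is a counterexample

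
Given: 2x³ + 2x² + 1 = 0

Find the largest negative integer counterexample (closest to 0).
Testing negative integers from -1 downward:
x = -1: LHS = 2·(-1)³ + 2·(-1)² + 1 = 1; 1 = 0 — FAILS  ← closest negative counterexample to 0

Answer: x = -1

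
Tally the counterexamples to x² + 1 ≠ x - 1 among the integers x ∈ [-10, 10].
Over all integers in [-10, 10], LHS − RHS is always positive; it is smallest at x = 0, where it equals 2:
x = 0: LHS = 0² + 1 = 1, RHS = 0 - 1 = -1; 1 ≠ -1 — holds
At the ends of the range:
x = -10: LHS = (-10)² + 1 = 101, RHS = (-10) - 1 = -11; 101 ≠ -11 — holds
x = 10: LHS = 10² + 1 = 101, RHS = 10 - 1 = 9; 101 ≠ 9 — holds
Hence LHS − RHS is never 0, i.e. the two sides are never equal, so the relation holds for every integer in [-10, 10].

No counterexample appears in that range.

Answer: 0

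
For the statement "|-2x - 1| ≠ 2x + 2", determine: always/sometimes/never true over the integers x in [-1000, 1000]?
Track d = LHS − RHS over the integers in [-1000, 1000]. Equality would need d = 0, but d changes sign only between consecutive integers, jumping over 0:
x = -1: LHS = |-2·(-1) - 1| = |1| = 1, RHS = 2·(-1) + 2 = 0; 1 ≠ 0 — holds  (d = 1)
x = 0: LHS = |-2·0 - 1| = |-1| = 1, RHS = 2·0 + 2 = 2; 1 ≠ 2 — holds  (d = -1)
Away from these crossings d keeps a constant sign, and checking every integer in [-1000, 1000] confirms d ≠ 0 throughout. Hence the two sides are never equal, so the relation holds for every integer in [-1000, 1000].

No counterexample exists.

Answer: Always true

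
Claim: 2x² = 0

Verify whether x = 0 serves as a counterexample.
Substitute x = 0 into the relation:
x = 0: LHS = 2·0² = 0; 0 = 0 — holds

The claim holds here, so x = 0 is not a counterexample. (A counterexample exists elsewhere, e.g. x = 1.)

Answer: No, x = 0 is not a counterexample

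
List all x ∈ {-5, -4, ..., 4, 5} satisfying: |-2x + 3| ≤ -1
An absolute value is never negative, so the left side is ≥ 0 for every x, while the right side is -1. Tightest case in [-5, 5] is x = 1:
x = 1: LHS = |-2·1 + 3| = |1| = 1; 1 ≤ -1 — FAILS
Hence LHS − RHS is never zero or negative, i.e. LHS > RHS throughout, so the claimed relation (≤) fails for every integer in [-5, 5].

Answer: None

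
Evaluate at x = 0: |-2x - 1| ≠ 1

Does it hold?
x = 0: LHS = |-2·0 - 1| = |-1| = 1; 1 ≠ 1 — FAILS

The relation fails at x = 0, so x = 0 is a counterexample.

Answer: No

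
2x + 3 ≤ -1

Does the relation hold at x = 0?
x = 0: LHS = 2·0 + 3 = 3; 3 ≤ -1 — FAILS

The relation fails at x = 0, so x = 0 is a counterexample.

Answer: No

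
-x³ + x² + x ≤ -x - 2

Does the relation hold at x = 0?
x = 0: LHS = -0³ + 0² + 0 = 0, RHS = -0 - 2 = -2; 0 ≤ -2 — FAILS

The relation fails at x = 0, so x = 0 is a counterexample.

Answer: No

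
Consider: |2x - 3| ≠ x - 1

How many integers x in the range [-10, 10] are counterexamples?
Counterexamples in [-10, 10]: {2}.

Counting them gives 1 values.

Answer: 1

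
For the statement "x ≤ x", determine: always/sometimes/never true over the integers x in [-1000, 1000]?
Over all integers in [-1000, 1000], LHS − RHS is largest at x = 0, where it equals 0:
x = 0: 0 ≤ 0 — holds
At the ends of the range:
x = -1000: -1000 ≤ -1000 — holds
x = 1000: 1000 ≤ 1000 — holds
Hence LHS − RHS is never positive, i.e. LHS ≤ RHS throughout, so the relation holds for every integer in [-1000, 1000].

No counterexample exists.

Answer: Always true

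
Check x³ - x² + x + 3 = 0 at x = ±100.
x = 100: LHS = 100³ - 100² + 100 + 3 = 990103; 990103 = 0 — FAILS
x = -100: LHS = (-100)³ - (-100)² + (-100) + 3 = -1010097; -1010097 = 0 — FAILS

Answer: No, fails for both x = 100 and x = -100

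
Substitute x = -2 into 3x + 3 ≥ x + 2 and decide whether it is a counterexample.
Substitute x = -2 into the relation:
x = -2: LHS = 3·(-2) + 3 = -3, RHS = (-2) + 2 = 0; -3 ≥ 0 — FAILS

Since the claim fails at x = -2, this value is a counterexample.

Answer: Yes, x = -2 is a counterexample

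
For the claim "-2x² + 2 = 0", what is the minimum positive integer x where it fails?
Testing positive integers:
x = 1: LHS = -2·1² + 2 = 0; 0 = 0 — holds
x = 2: LHS = -2·2² + 2 = -6; -6 = 0 — FAILS  ← smallest positive counterexample

Answer: x = 2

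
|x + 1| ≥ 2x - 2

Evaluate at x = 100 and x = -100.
x = 100: LHS = |100 + 1| = |101| = 101, RHS = 2·100 - 2 = 198; 101 ≥ 198 — FAILS
x = -100: LHS = |(-100) + 1| = |-99| = 99, RHS = 2·(-100) - 2 = -202; 99 ≥ -202 — holds

Answer: Partially: fails for x = 100, holds for x = -100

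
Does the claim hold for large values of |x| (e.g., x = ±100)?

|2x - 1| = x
x = 100: LHS = |2·100 - 1| = |199| = 199; 199 = 100 — FAILS
x = -100: LHS = |2·(-100) - 1| = |-201| = 201; 201 = -100 — FAILS

Answer: No, fails for both x = 100 and x = -100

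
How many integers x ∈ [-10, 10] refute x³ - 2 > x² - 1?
Counterexamples in [-10, 10]: {-10, -9, -8, -7, -6, -5, -4, -3, -2, -1, 0, 1}.

Counting them gives 12 values.

Answer: 12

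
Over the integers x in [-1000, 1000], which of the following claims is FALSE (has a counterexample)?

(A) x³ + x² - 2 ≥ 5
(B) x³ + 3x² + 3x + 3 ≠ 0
(A) x = 0: LHS = 0³ + 0² - 2 = -2; -2 ≥ 5 — FAILS

(B) Track d = LHS − RHS over the integers in [-1000, 1000]. Equality would need d = 0, but d changes sign only between consecutive integers, jumping over 0:
x = -3: LHS = (-3)³ + 3·(-3)² + 3·(-3) + 3 = -6; -6 ≠ 0 — holds  (d = -6)
x = -2: LHS = (-2)³ + 3·(-2)² + 3·(-2) + 3 = 1; 1 ≠ 0 — holds  (d = 1)
Away from these crossings d keeps a constant sign, and checking every integer in [-1000, 1000] confirms d ≠ 0 throughout. Hence the two sides are never equal, so the relation holds for every integer in [-1000, 1000].

Only (A) has a counterexample.

Answer: A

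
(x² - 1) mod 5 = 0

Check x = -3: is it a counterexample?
Substitute x = -3 into the relation:
x = -3: LHS = ((-3)² - 1) mod 5 = 8 mod 5 = 3; 3 = 0 — FAILS

Since the claim fails at x = -3, this value is a counterexample.

Answer: Yes, x = -3 is a counterexample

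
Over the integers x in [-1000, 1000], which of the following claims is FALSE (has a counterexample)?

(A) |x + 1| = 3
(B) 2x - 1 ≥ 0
(A) x = 0: LHS = |0 + 1| = |1| = 1; 1 = 3 — FAILS
(B) x = 0: LHS = 2·0 - 1 = -1; -1 ≥ 0 — FAILS

Answer: Both A and B are false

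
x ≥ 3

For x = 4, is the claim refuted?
Substitute x = 4 into the relation:
x = 4: 4 ≥ 3 — holds

The claim holds here, so x = 4 is not a counterexample. (A counterexample exists elsewhere, e.g. x = 0.)

Answer: No, x = 4 is not a counterexample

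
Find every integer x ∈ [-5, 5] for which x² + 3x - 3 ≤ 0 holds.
Holds for: {-3, -2, -1, 0}
Fails for: {-5, -4, 1, 2, 3, 4, 5}

Answer: {-3, -2, -1, 0}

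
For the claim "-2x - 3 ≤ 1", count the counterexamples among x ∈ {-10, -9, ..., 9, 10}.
Counterexamples in [-10, 10]: {-10, -9, -8, -7, -6, -5, -4, -3}.

Counting them gives 8 values.

Answer: 8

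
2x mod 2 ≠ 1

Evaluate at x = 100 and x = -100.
x = 100: LHS = (2·100) mod 2 = 200 mod 2 = 0; 0 ≠ 1 — holds
x = -100: LHS = (2·(-100)) mod 2 = (-200) mod 2 = 0; 0 ≠ 1 — holds

Answer: Yes, holds for both x = 100 and x = -100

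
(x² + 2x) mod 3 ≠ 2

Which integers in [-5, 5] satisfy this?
Holds for: {-5, -3, -2, 0, 1, 3, 4}
Fails for: {-4, -1, 2, 5}

Answer: {-5, -3, -2, 0, 1, 3, 4}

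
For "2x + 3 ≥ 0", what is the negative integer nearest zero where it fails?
Testing negative integers from -1 downward:
x = -1: LHS = 2·(-1) + 3 = 1; 1 ≥ 0 — holds
x = -2: LHS = 2·(-2) + 3 = -1; -1 ≥ 0 — FAILS  ← closest negative counterexample to 0

Answer: x = -2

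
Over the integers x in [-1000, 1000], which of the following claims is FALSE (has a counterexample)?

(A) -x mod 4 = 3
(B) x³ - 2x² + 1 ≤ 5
(A) x = 0: LHS = (-0) mod 4 = 0 mod 4 = 0; 0 = 3 — FAILS
(B) x = 3: LHS = 3³ - 2·3² + 1 = 10; 10 ≤ 5 — FAILS

Answer: Both A and B are false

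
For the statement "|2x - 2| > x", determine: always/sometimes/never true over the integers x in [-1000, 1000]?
Holds at x = 0: LHS = |2·0 - 2| = |-2| = 2; 2 > 0 — holds
Fails at x = 1: LHS = |2·1 - 2| = |0| = 0; 0 > 1 — FAILS
It is satisfied by some integers in the range but not all.

Answer: Sometimes true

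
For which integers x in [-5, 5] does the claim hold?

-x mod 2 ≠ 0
Holds for: {-5, -3, -1, 1, 3, 5}
Fails for: {-4, -2, 0, 2, 4}

Answer: {-5, -3, -1, 1, 3, 5}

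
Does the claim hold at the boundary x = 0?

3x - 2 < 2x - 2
x = 0: LHS = 3·0 - 2 = -2, RHS = 2·0 - 2 = -2; -2 < -2 — FAILS

The relation fails at x = 0, so x = 0 is a counterexample.

Answer: No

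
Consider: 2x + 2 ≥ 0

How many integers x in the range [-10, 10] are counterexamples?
Counterexamples in [-10, 10]: {-10, -9, -8, -7, -6, -5, -4, -3, -2}.

Counting them gives 9 values.

Answer: 9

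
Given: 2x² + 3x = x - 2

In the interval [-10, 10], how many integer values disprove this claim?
Counterexamples in [-10, 10]: {-10, -9, -8, -7, -6, -5, -4, -3, -2, -1, 0, 1, 2, 3, 4, 5, 6, 7, 8, 9, 10}.

Counting them gives 21 values.

Answer: 21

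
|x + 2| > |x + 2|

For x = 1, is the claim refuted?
Substitute x = 1 into the relation:
x = 1: LHS = |1 + 2| = |3| = 3, RHS = |1 + 2| = |3| = 3; 3 > 3 — FAILS

Since the claim fails at x = 1, this value is a counterexample.

Answer: Yes, x = 1 is a counterexample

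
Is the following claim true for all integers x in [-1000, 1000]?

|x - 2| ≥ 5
The claim fails at x = 0:
x = 0: LHS = |0 - 2| = |-2| = 2; 2 ≥ 5 — FAILS

Because a single integer refutes it, the statement is false.

Answer: False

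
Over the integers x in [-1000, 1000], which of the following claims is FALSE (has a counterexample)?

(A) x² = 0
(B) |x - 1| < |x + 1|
(A) x = 1: LHS = 1² = 1; 1 = 0 — FAILS
(B) x = 0: LHS = |0 - 1| = |-1| = 1, RHS = |0 + 1| = |1| = 1; 1 < 1 — FAILS

Answer: Both A and B are false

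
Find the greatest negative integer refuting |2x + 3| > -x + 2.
Testing negative integers from -1 downward:
x = -1: LHS = |2·(-1) + 3| = |1| = 1, RHS = -(-1) + 2 = 3; 1 > 3 — FAILS  ← closest negative counterexample to 0

Answer: x = -1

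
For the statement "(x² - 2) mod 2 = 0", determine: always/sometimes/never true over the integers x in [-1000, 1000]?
Holds at x = 0: LHS = (0² - 2) mod 2 = (-2) mod 2 = 0; 0 = 0 — holds
Fails at x = 1: LHS = (1² - 2) mod 2 = (-1) mod 2 = 1; 1 = 0 — FAILS
It is satisfied by some integers in the range but not all.

Answer: Sometimes true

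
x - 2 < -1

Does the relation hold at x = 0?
x = 0: LHS = 0 - 2 = -2; -2 < -1 — holds

The relation is satisfied at x = 0.

Answer: Yes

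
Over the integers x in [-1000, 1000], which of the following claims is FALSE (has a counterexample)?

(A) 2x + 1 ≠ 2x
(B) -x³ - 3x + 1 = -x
(A) Over all integers in [-1000, 1000], LHS − RHS is always positive; it is smallest at x = 0, where it equals 1:
x = 0: LHS = 2·0 + 1 = 1, RHS = 2·0 = 0; 1 ≠ 0 — holds
At the ends of the range:
x = -1000: LHS = 2·(-1000) + 1 = -1999, RHS = 2·(-1000) = -2000; -1999 ≠ -2000 — holds
x = 1000: LHS = 2·1000 + 1 = 2001, RHS = 2·1000 = 2000; 2001 ≠ 2000 — holds
Hence LHS − RHS is never 0, i.e. the two sides are never equal, so the relation holds for every integer in [-1000, 1000].

(B) x = 0: LHS = -0³ - 3·0 + 1 = 1, RHS = -0 = 0; 1 = 0 — FAILS

Only (B) has a counterexample.

Answer: B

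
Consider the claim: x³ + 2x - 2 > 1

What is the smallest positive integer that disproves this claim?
Testing positive integers:
x = 1: LHS = 1³ + 2·1 - 2 = 1; 1 > 1 — FAILS  ← smallest positive counterexample

Answer: x = 1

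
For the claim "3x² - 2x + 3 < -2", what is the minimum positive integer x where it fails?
Testing positive integers:
x = 1: LHS = 3·1² - 2·1 + 3 = 4; 4 < -2 — FAILS  ← smallest positive counterexample

Answer: x = 1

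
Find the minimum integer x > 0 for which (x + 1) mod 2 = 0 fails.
Testing positive integers:
x = 1: LHS = (1 + 1) mod 2 = 2 mod 2 = 0; 0 = 0 — holds
x = 2: LHS = (2 + 1) mod 2 = 3 mod 2 = 1; 1 = 0 — FAILS  ← smallest positive counterexample

Answer: x = 2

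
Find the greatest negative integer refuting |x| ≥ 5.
Testing negative integers from -1 downward:
x = -1: LHS = |-1| = 1; 1 ≥ 5 — FAILS  ← closest negative counterexample to 0

Answer: x = -1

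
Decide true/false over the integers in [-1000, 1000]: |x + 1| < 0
The claim fails at x = 0:
x = 0: LHS = |0 + 1| = |1| = 1; 1 < 0 — FAILS

Because a single integer refutes it, the statement is false.

Answer: False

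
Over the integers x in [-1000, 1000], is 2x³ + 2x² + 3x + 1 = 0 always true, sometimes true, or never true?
Track d = LHS − RHS over the integers in [-1000, 1000]. Equality would need d = 0, but d changes sign only between consecutive integers, jumping over 0:
x = -1: LHS = 2·(-1)³ + 2·(-1)² + 3·(-1) + 1 = -2; -2 = 0 — FAILS  (d = -2)
x = 0: LHS = 2·0³ + 2·0² + 3·0 + 1 = 1; 1 = 0 — FAILS  (d = 1)
Away from these crossings d keeps a constant sign, and checking every integer in [-1000, 1000] confirms d ≠ 0 throughout. Hence the two sides are never equal, so the claimed relation (=) fails for every integer in [-1000, 1000].

No integer in the range satisfies it.

Answer: Never true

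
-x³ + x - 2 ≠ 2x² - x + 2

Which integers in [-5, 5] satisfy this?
Track d = LHS − RHS over the integers in [-5, 5]. Equality would need d = 0, but d changes sign only between consecutive integers, jumping over 0:
x = -4: LHS = -(-4)³ + (-4) - 2 = 58, RHS = 2·(-4)² - (-4) + 2 = 38; 58 ≠ 38 — holds  (d = 20)
x = -3: LHS = -(-3)³ + (-3) - 2 = 22, RHS = 2·(-3)² - (-3) + 2 = 23; 22 ≠ 23 — holds  (d = -1)
Away from these crossings d keeps a constant sign, and checking every integer in [-5, 5] confirms d ≠ 0 throughout. Hence the two sides are never equal, so the relation holds for every integer in [-5, 5].

Answer: All integers in [-5, 5]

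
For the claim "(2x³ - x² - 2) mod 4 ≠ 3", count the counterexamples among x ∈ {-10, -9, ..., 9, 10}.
Counterexamples in [-10, 10]: {-9, -7, -5, -3, -1, 1, 3, 5, 7, 9}.

Counting them gives 10 values.

Answer: 10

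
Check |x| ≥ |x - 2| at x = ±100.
x = 100: LHS = |100| = 100, RHS = |100 - 2| = |98| = 98; 100 ≥ 98 — holds
x = -100: LHS = |-100| = 100, RHS = |(-100) - 2| = |-102| = 102; 100 ≥ 102 — FAILS

Answer: Partially: holds for x = 100, fails for x = -100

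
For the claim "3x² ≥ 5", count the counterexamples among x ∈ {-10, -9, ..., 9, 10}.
Counterexamples in [-10, 10]: {-1, 0, 1}.

Counting them gives 3 values.

Answer: 3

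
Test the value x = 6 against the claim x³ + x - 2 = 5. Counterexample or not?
Substitute x = 6 into the relation:
x = 6: LHS = 6³ + 6 - 2 = 220; 220 = 5 — FAILS

Since the claim fails at x = 6, this value is a counterexample.

Answer: Yes, x = 6 is a counterexample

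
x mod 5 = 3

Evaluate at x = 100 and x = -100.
x = 100: LHS = 100 mod 5 = 0; 0 = 3 — FAILS
x = -100: LHS = (-100) mod 5 = 0; 0 = 3 — FAILS

Answer: No, fails for both x = 100 and x = -100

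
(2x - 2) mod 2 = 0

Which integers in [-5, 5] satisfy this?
For a polynomial with integer coefficients, its value mod 2 depends only on x mod 2, so it suffices to check one representative of each residue class, x = 0, 1:
x = 0: LHS = (2·0 - 2) mod 2 = (-2) mod 2 = 0; 0 = 0 — holds
x = 1: LHS = (2·1 - 2) mod 2 = 0 mod 2 = 0; 0 = 0 — holds
The relation holds in every residue class, so the relation holds for every integer in [-5, 5].

Answer: All integers in [-5, 5]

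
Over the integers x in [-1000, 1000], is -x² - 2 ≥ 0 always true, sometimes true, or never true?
Over all integers in [-1000, 1000], LHS − RHS is largest at x = 0, where it equals -2:
x = 0: LHS = -0² - 2 = -2; -2 ≥ 0 — FAILS
At the ends of the range:
x = -1000: LHS = -(-1000)² - 2 = -1000002; -1000002 ≥ 0 — FAILS
x = 1000: LHS = -1000² - 2 = -1000002; -1000002 ≥ 0 — FAILS
Hence LHS − RHS is never zero or positive, i.e. LHS < RHS throughout, so the claimed relation (≥) fails for every integer in [-1000, 1000].

No integer in the range satisfies it.

Answer: Never true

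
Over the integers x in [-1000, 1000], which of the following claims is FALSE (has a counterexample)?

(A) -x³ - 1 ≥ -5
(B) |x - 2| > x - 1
(A) x = 2: LHS = -2³ - 1 = -9; -9 ≥ -5 — FAILS
(B) x = 2: LHS = |2 - 2| = |0| = 0, RHS = 2 - 1 = 1; 0 > 1 — FAILS

Answer: Both A and B are false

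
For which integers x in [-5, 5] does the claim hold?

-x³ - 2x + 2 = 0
Track d = LHS − RHS over the integers in [-5, 5]. Equality would need d = 0, but d changes sign only between consecutive integers, jumping over 0:
x = 0: LHS = -0³ - 2·0 + 2 = 2; 2 = 0 — FAILS  (d = 2)
x = 1: LHS = -1³ - 2·1 + 2 = -1; -1 = 0 — FAILS  (d = -1)
Away from these crossings d keeps a constant sign, and checking every integer in [-5, 5] confirms d ≠ 0 throughout. Hence the two sides are never equal, so the claimed relation (=) fails for every integer in [-5, 5].

Answer: None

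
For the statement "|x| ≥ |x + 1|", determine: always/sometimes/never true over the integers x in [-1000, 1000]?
Holds at x = -1: LHS = |-1| = 1, RHS = |(-1) + 1| = |0| = 0; 1 ≥ 0 — holds
Fails at x = 0: LHS = |0| = 0, RHS = |0 + 1| = |1| = 1; 0 ≥ 1 — FAILS
It is satisfied by some integers in the range but not all.

Answer: Sometimes true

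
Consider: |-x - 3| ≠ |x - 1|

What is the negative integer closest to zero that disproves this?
Testing negative integers from -1 downward:
x = -1: LHS = |-(-1) - 3| = |-2| = 2, RHS = |(-1) - 1| = |-2| = 2; 2 ≠ 2 — FAILS  ← closest negative counterexample to 0

Answer: x = -1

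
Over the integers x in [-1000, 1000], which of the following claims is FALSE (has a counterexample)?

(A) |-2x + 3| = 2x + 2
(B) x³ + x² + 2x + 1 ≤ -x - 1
(A) x = 0: LHS = |-2·0 + 3| = |3| = 3, RHS = 2·0 + 2 = 2; 3 = 2 — FAILS
(B) x = 0: LHS = 0³ + 0² + 2·0 + 1 = 1, RHS = -0 - 1 = -1; 1 ≤ -1 — FAILS

Answer: Both A and B are false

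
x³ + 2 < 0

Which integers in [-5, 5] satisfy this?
Holds for: {-5, -4, -3, -2}
Fails for: {-1, 0, 1, 2, 3, 4, 5}

Answer: {-5, -4, -3, -2}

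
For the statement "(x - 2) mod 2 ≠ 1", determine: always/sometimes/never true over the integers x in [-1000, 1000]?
Holds at x = 0: LHS = (0 - 2) mod 2 = (-2) mod 2 = 0; 0 ≠ 1 — holds
Fails at x = 1: LHS = (1 - 2) mod 2 = (-1) mod 2 = 1; 1 ≠ 1 — FAILS
It is satisfied by some integers in the range but not all.

Answer: Sometimes true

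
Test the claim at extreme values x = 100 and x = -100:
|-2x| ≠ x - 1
x = 100: LHS = |-2·100| = |-200| = 200, RHS = 100 - 1 = 99; 200 ≠ 99 — holds
x = -100: LHS = |-2·(-100)| = |200| = 200, RHS = (-100) - 1 = -101; 200 ≠ -101 — holds

Answer: Yes, holds for both x = 100 and x = -100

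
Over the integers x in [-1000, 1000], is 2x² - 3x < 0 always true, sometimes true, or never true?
Holds at x = 1: LHS = 2·1² - 3·1 = -1; -1 < 0 — holds
Fails at x = 0: LHS = 2·0² - 3·0 = 0; 0 < 0 — FAILS
It is satisfied by some integers in the range but not all.

Answer: Sometimes true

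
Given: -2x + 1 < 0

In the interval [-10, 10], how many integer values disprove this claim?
Counterexamples in [-10, 10]: {-10, -9, -8, -7, -6, -5, -4, -3, -2, -1, 0}.

Counting them gives 11 values.

Answer: 11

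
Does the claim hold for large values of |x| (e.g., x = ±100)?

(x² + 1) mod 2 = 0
x = 100: LHS = (100² + 1) mod 2 = 10001 mod 2 = 1; 1 = 0 — FAILS
x = -100: LHS = ((-100)² + 1) mod 2 = 10001 mod 2 = 1; 1 = 0 — FAILS

Answer: No, fails for both x = 100 and x = -100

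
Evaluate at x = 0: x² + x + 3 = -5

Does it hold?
x = 0: LHS = 0² + 0 + 3 = 3; 3 = -5 — FAILS

The relation fails at x = 0, so x = 0 is a counterexample.

Answer: No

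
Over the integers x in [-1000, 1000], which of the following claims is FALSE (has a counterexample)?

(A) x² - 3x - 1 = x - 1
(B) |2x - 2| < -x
(A) x = 1: LHS = 1² - 3·1 - 1 = -3, RHS = 1 - 1 = 0; -3 = 0 — FAILS
(B) x = 0: LHS = |2·0 - 2| = |-2| = 2, RHS = -0 = 0; 2 < 0 — FAILS

Answer: Both A and B are false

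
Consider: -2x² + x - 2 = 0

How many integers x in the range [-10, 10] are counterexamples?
Counterexamples in [-10, 10]: {-10, -9, -8, -7, -6, -5, -4, -3, -2, -1, 0, 1, 2, 3, 4, 5, 6, 7, 8, 9, 10}.

Counting them gives 21 values.

Answer: 21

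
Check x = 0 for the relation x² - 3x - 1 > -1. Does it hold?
x = 0: LHS = 0² - 3·0 - 1 = -1; -1 > -1 — FAILS

The relation fails at x = 0, so x = 0 is a counterexample.

Answer: No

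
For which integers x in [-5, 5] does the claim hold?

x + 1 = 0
Holds for: {-1}
Fails for: {-5, -4, -3, -2, 0, 1, 2, 3, 4, 5}

Answer: {-1}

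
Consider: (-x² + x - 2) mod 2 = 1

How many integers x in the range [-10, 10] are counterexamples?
Counterexamples in [-10, 10]: {-10, -9, -8, -7, -6, -5, -4, -3, -2, -1, 0, 1, 2, 3, 4, 5, 6, 7, 8, 9, 10}.

Counting them gives 21 values.

Answer: 21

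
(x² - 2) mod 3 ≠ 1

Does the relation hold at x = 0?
x = 0: LHS = (0² - 2) mod 3 = (-2) mod 3 = 1; 1 ≠ 1 — FAILS

The relation fails at x = 0, so x = 0 is a counterexample.

Answer: No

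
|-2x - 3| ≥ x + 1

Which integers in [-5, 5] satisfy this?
Over all integers in [-5, 5], LHS − RHS is smallest at x = -1, where it equals 1:
x = -1: LHS = |-2·(-1) - 3| = |-1| = 1, RHS = (-1) + 1 = 0; 1 ≥ 0 — holds
At the ends of the range:
x = -5: LHS = |-2·(-5) - 3| = |7| = 7, RHS = (-5) + 1 = -4; 7 ≥ -4 — holds
x = 5: LHS = |-2·5 - 3| = |-13| = 13, RHS = 5 + 1 = 6; 13 ≥ 6 — holds
Hence LHS − RHS is never negative, i.e. LHS ≥ RHS throughout, so the relation holds for every integer in [-5, 5].

Answer: All integers in [-5, 5]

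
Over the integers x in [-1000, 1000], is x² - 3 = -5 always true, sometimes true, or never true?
Over all integers in [-1000, 1000], LHS − RHS is always positive; it is smallest at x = 0, where it equals 2:
x = 0: LHS = 0² - 3 = -3; -3 = -5 — FAILS
At the ends of the range:
x = -1000: LHS = (-1000)² - 3 = 999997; 999997 = -5 — FAILS
x = 1000: LHS = 1000² - 3 = 999997; 999997 = -5 — FAILS
Hence LHS − RHS is never 0, i.e. the two sides are never equal, so the claimed relation (=) fails for every integer in [-1000, 1000].

No integer in the range satisfies it.

Answer: Never true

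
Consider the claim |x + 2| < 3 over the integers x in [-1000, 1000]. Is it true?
The claim fails at x = 1:
x = 1: LHS = |1 + 2| = |3| = 3; 3 < 3 — FAILS

Because a single integer refutes it, the statement is false.

Answer: False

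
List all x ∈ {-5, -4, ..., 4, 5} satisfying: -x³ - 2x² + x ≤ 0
Holds for: {-2, -1, 0, 1, 2, 3, 4, 5}
Fails for: {-5, -4, -3}

Answer: {-2, -1, 0, 1, 2, 3, 4, 5}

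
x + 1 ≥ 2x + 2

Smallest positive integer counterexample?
Testing positive integers:
x = 1: LHS = 1 + 1 = 2, RHS = 2·1 + 2 = 4; 2 ≥ 4 — FAILS  ← smallest positive counterexample

Answer: x = 1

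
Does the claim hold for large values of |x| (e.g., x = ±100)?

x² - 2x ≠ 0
x = 100: LHS = 100² - 2·100 = 9800; 9800 ≠ 0 — holds
x = -100: LHS = (-100)² - 2·(-100) = 10200; 10200 ≠ 0 — holds

Answer: Yes, holds for both x = 100 and x = -100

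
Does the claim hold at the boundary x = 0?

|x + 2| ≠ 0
x = 0: LHS = |0 + 2| = |2| = 2; 2 ≠ 0 — holds

The relation is satisfied at x = 0.

Answer: Yes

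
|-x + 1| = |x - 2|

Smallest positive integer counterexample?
Testing positive integers:
x = 1: LHS = |-1 + 1| = |0| = 0, RHS = |1 - 2| = |-1| = 1; 0 = 1 — FAILS  ← smallest positive counterexample

Answer: x = 1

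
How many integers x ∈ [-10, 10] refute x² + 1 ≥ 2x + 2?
Counterexamples in [-10, 10]: {0, 1, 2}.

Counting them gives 3 values.

Answer: 3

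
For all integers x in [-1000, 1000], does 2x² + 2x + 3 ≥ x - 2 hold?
Over all integers in [-1000, 1000], LHS − RHS is smallest at x = 0, where it equals 5:
x = 0: LHS = 2·0² + 2·0 + 3 = 3, RHS = 0 - 2 = -2; 3 ≥ -2 — holds
At the ends of the range:
x = -1000: LHS = 2·(-1000)² + 2·(-1000) + 3 = 1998003, RHS = (-1000) - 2 = -1002; 1998003 ≥ -1002 — holds
x = 1000: LHS = 2·1000² + 2·1000 + 3 = 2002003, RHS = 1000 - 2 = 998; 2002003 ≥ 998 — holds
Hence LHS − RHS is never negative, i.e. LHS ≥ RHS throughout, so the relation holds for every integer in [-1000, 1000].

No counterexample exists.

Answer: True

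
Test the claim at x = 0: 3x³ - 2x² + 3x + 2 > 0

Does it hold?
x = 0: LHS = 3·0³ - 2·0² + 3·0 + 2 = 2; 2 > 0 — holds

The relation is satisfied at x = 0.

Answer: Yes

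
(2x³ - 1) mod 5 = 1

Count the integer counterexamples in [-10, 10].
Counterexamples in [-10, 10]: {-10, -8, -7, -6, -5, -3, -2, -1, 0, 2, 3, 4, 5, 7, 8, 9, 10}.

Counting them gives 17 values.

Answer: 17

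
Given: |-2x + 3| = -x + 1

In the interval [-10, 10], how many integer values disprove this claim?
Counterexamples in [-10, 10]: {-10, -9, -8, -7, -6, -5, -4, -3, -2, -1, 0, 1, 2, 3, 4, 5, 6, 7, 8, 9, 10}.

Counting them gives 21 values.

Answer: 21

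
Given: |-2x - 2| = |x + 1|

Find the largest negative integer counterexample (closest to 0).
Testing negative integers from -1 downward:
x = -1: LHS = |-2·(-1) - 2| = |0| = 0, RHS = |(-1) + 1| = |0| = 0; 0 = 0 — holds
x = -2: LHS = |-2·(-2) - 2| = |2| = 2, RHS = |(-2) + 1| = |-1| = 1; 2 = 1 — FAILS  ← closest negative counterexample to 0

Answer: x = -2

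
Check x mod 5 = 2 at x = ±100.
x = 100: LHS = 100 mod 5 = 0; 0 = 2 — FAILS
x = -100: LHS = (-100) mod 5 = 0; 0 = 2 — FAILS

Answer: No, fails for both x = 100 and x = -100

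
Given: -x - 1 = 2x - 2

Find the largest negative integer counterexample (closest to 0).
Testing negative integers from -1 downward:
x = -1: LHS = -(-1) - 1 = 0, RHS = 2·(-1) - 2 = -4; 0 = -4 — FAILS  ← closest negative counterexample to 0

Answer: x = -1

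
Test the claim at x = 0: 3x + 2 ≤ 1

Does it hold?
x = 0: LHS = 3·0 + 2 = 2; 2 ≤ 1 — FAILS

The relation fails at x = 0, so x = 0 is a counterexample.

Answer: No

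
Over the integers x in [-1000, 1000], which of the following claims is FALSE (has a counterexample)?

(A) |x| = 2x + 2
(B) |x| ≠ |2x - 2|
(A) x = 0: LHS = |0| = 0, RHS = 2·0 + 2 = 2; 0 = 2 — FAILS
(B) x = 2: LHS = |2| = 2, RHS = |2·2 - 2| = |2| = 2; 2 ≠ 2 — FAILS

Answer: Both A and B are false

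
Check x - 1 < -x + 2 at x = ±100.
x = 100: LHS = 100 - 1 = 99, RHS = -100 + 2 = -98; 99 < -98 — FAILS
x = -100: LHS = (-100) - 1 = -101, RHS = -(-100) + 2 = 102; -101 < 102 — holds

Answer: Partially: fails for x = 100, holds for x = -100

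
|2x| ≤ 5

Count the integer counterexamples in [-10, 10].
Counterexamples in [-10, 10]: {-10, -9, -8, -7, -6, -5, -4, -3, 3, 4, 5, 6, 7, 8, 9, 10}.

Counting them gives 16 values.

Answer: 16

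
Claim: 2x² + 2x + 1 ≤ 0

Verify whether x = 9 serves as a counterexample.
Substitute x = 9 into the relation:
x = 9: LHS = 2·9² + 2·9 + 1 = 181; 181 ≤ 0 — FAILS

Since the claim fails at x = 9, this value is a counterexample.

Answer: Yes, x = 9 is a counterexample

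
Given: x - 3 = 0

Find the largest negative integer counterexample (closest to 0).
Testing negative integers from -1 downward:
x = -1: LHS = (-1) - 3 = -4; -4 = 0 — FAILS  ← closest negative counterexample to 0

Answer: x = -1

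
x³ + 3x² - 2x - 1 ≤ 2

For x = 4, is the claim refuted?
Substitute x = 4 into the relation:
x = 4: LHS = 4³ + 3·4² - 2·4 - 1 = 103; 103 ≤ 2 — FAILS

Since the claim fails at x = 4, this value is a counterexample.

Answer: Yes, x = 4 is a counterexample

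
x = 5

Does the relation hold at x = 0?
x = 0: 0 = 5 — FAILS

The relation fails at x = 0, so x = 0 is a counterexample.

Answer: No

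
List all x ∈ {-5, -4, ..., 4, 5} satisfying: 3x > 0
Holds for: {1, 2, 3, 4, 5}
Fails for: {-5, -4, -3, -2, -1, 0}

Answer: {1, 2, 3, 4, 5}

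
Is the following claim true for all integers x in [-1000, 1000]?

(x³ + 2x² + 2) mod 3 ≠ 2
The claim fails at x = 0:
x = 0: LHS = (0³ + 2·0² + 2) mod 3 = 2 mod 3 = 2; 2 ≠ 2 — FAILS

Because a single integer refutes it, the statement is false.

Answer: False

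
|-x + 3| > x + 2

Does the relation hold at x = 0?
x = 0: LHS = |-0 + 3| = |3| = 3, RHS = 0 + 2 = 2; 3 > 2 — holds

The relation is satisfied at x = 0.

Answer: Yes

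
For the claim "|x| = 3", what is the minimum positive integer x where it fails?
Testing positive integers:
x = 1: LHS = |1| = 1; 1 = 3 — FAILS  ← smallest positive counterexample

Answer: x = 1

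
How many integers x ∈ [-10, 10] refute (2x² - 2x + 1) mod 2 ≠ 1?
Counterexamples in [-10, 10]: {-10, -9, -8, -7, -6, -5, -4, -3, -2, -1, 0, 1, 2, 3, 4, 5, 6, 7, 8, 9, 10}.

Counting them gives 21 values.

Answer: 21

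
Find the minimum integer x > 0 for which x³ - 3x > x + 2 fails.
Testing positive integers:
x = 1: LHS = 1³ - 3·1 = -2, RHS = 1 + 2 = 3; -2 > 3 — FAILS  ← smallest positive counterexample

Answer: x = 1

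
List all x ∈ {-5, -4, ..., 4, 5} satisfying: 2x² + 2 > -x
Over all integers in [-5, 5], LHS − RHS is smallest at x = 0, where it equals 2:
x = 0: LHS = 2·0² + 2 = 2, RHS = -0 = 0; 2 > 0 — holds
At the ends of the range:
x = -5: LHS = 2·(-5)² + 2 = 52, RHS = -(-5) = 5; 52 > 5 — holds
x = 5: LHS = 2·5² + 2 = 52; 52 > -5 — holds
Hence LHS − RHS is never zero or negative, i.e. LHS > RHS throughout, so the relation holds for every integer in [-5, 5].

Answer: All integers in [-5, 5]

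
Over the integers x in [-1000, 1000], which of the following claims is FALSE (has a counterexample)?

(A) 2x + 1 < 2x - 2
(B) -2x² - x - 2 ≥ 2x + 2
(A) x = 0: LHS = 2·0 + 1 = 1, RHS = 2·0 - 2 = -2; 1 < -2 — FAILS
(B) x = 0: LHS = -2·0² - 0 - 2 = -2, RHS = 2·0 + 2 = 2; -2 ≥ 2 — FAILS

Answer: Both A and B are false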